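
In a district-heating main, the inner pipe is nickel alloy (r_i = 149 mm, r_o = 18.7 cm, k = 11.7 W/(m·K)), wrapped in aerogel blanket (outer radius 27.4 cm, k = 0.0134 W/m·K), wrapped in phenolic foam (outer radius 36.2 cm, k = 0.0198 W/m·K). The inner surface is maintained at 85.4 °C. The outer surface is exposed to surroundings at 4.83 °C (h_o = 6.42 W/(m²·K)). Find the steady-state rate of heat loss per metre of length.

Q' = 11.8 W/m

Series thermal resistances, inner to outer:
  R'_nickel alloy = ln(0.187/0.149)/(2πk) = 0.2272/(2π·11.7) = 0.003090 m·K/W
  R'_aerogel blanket = ln(0.274/0.187)/(2πk) = 0.3820/(2π·0.0134) = 4.537 m·K/W
  R'_phenolic foam = ln(0.362/0.274)/(2πk) = 0.2785/(2π·0.0198) = 2.239 m·K/W
  R'_conv,out = 1/(2πr h) = 1/(2π·0.362·6.42) = 0.06848 m·K/W
ΣR = 0.003090 + 4.537 + 2.239 + 0.06848 = 6.848 m·K/W
Q' = ΔT/ΣR = (85.4 °C − 4.83 °C)/6.848 = 11.8 W/m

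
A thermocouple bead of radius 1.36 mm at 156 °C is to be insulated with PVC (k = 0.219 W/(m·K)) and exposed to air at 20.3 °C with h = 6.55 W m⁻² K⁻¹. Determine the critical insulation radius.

r_cr = 6.69 cm

For a sphere, r_cr = 2k_ins/h = 2·0.219/6.55 = 0.0669 m = 6.69 cm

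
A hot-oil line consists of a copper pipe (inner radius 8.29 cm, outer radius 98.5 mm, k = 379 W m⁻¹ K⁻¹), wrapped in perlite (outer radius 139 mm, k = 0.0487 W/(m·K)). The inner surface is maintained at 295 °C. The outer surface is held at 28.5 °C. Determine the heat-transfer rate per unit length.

Q' = 237 W/m

Resistance network (inner→outer):
  R'_copper = ln(0.0985/0.0829)/(2πk) = 0.1724/(2π·379) = 7.241×10^-5 m·K/W
  R'_perlite = ln(0.139/0.0985)/(2πk) = 0.3444/(2π·0.0487) = 1.126 m·K/W
ΣR = 7.241×10^-5 + 1.126 = 1.126 m·K/W
Q' = ΔT/ΣR = (295 °C − 28.5 °C)/1.126 = 237 W/m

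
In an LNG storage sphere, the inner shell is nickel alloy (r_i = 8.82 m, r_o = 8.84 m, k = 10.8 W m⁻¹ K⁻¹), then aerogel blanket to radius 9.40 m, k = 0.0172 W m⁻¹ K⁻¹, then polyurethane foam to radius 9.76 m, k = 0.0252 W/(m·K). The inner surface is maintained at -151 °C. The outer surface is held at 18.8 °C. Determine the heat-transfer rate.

Q = 3.90 kW

Treat each layer as a resistance in series:
  R_nickel alloy = (1/8.82 − 1/8.84)/(4πk) = 2.565×10^-4/(4π·10.8) = 1.890×10^-6 K/W
  R_aerogel blanket = (1/8.84 − 1/9.40)/(4πk) = 0.006739/(4π·0.0172) = 0.03118 K/W
  R_polyurethane foam = (1/9.40 − 1/9.76)/(4πk) = 0.003924/(4π·0.0252) = 0.01239 K/W
ΣR = 1.890×10^-6 + 0.03118 + 0.01239 = 0.04357 K/W
Q = ΔT/ΣR = (-151 °C − 18.8 °C)/0.04357 = -3900 W
(Negative Q ⇒ heat flows inward; heat gain = 3900 W.)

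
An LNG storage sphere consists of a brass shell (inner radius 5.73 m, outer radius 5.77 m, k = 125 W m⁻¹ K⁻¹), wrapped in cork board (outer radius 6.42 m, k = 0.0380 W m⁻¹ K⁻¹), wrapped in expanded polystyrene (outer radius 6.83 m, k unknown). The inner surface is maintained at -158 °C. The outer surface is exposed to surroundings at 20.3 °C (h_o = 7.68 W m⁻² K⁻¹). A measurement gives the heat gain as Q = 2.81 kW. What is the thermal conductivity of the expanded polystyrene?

ΣR = ΔT/Q = |-158 − 20.3|/2810 = 0.06345 K/W
Known resistances:
  R_brass = (1/5.73 − 1/5.77)/(4πk) = 0.001210/(4π·125) = 7.702×10^-7 K/W
  R_cork board = (1/5.77 − 1/6.42)/(4πk) = 0.01755/(4π·0.0380) = 0.03675 K/W
  R_conv,out = 1/(4πr²h) = 1/(4π·6.83²·7.68) = 2.221×10^-4 K/W
R_expanded polystyrene = ΣR − ΣR_known = 0.06345 − 0.03697 = 0.02648 K/W
(1/r₁−1/r₂)/(4πk) = 0.02648 ⇒ k = 0.009350/(4π·0.02648) = 0.0281 W/m·K

k = 0.0281 W/m·K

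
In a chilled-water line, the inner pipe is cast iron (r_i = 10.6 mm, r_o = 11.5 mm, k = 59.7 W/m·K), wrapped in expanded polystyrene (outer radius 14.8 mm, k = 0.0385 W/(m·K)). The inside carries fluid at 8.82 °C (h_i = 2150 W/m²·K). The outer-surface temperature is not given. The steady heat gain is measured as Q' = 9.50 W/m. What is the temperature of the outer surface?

T_out = 18.8 °C

Sum the resistances:
  R'_conv,in = 1/(2πr h) = 1/(2π·0.0106·2150) = 0.006984 m·K/W
  R'_cast iron = ln(0.0115/0.0106)/(2πk) = 0.08149/(2π·59.7) = 2.173×10^-4 m·K/W
  R'_expanded polystyrene = ln(0.0148/0.0115)/(2πk) = 0.2523/(2π·0.0385) = 1.043 m·K/W
ΣR = 1.050 m·K/W
ΔT = Q'·ΣR = 9.50 × 1.050 = 9.975 K
Heat flows inward, so T_out = T_in + ΔT = 8.82 + 9.975 = 18.8 °C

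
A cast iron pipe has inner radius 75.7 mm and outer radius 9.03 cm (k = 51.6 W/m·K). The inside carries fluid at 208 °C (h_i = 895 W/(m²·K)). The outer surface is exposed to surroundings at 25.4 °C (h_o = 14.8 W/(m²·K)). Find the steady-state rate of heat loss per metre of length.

Q' = 1500 W/m

Treat each layer as a resistance in series:
  R'_conv,in = 1/(2πr h) = 1/(2π·0.0757·895) = 0.002349 m·K/W
  R'_cast iron = ln(0.0903/0.0757)/(2πk) = 0.1764/(2π·51.6) = 5.440×10^-4 m·K/W
  R'_conv,out = 1/(2πr h) = 1/(2π·0.0903·14.8) = 0.1191 m·K/W
ΣR = 0.002349 + 5.440×10^-4 + 0.1191 = 0.1220 m·K/W
Q' = ΔT/ΣR = (208 °C − 25.4 °C)/0.1220 = 1500 W/m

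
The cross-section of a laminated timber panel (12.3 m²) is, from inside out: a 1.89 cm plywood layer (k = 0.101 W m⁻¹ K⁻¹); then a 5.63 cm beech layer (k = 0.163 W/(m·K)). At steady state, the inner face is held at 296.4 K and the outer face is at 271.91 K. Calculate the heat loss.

Q = 566 W

Treat each layer as a resistance in series:
  R_plywood = L/(kA) = 0.0189/(0.101·12.3) = 0.01521 K/W
  R_beech = L/(kA) = 0.0563/(0.163·12.3) = 0.02808 K/W
ΣR = 0.01521 + 0.02808 = 0.04329 K/W
Q = ΔT/ΣR = (296.4 K − 271.91 K)/0.04329 = 566 W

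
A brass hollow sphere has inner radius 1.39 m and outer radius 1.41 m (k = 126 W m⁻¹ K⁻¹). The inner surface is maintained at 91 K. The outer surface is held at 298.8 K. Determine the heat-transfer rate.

Q = 32200 kW

Q = 4πk·ΔT/(1/r₁ − 1/r₂) = 4π × 126 × 207.8 / (1/1.39 − 1/1.41) = 3.22×10^7 W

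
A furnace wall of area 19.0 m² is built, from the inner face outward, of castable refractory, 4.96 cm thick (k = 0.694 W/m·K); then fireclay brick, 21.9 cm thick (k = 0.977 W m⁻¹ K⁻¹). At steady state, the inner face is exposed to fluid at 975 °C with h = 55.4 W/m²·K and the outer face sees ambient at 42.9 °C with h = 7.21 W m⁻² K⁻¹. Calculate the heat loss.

Q = 39.1 kW

Treat each layer as a resistance in series:
  R_conv,in = 1/(hA) = 1/(55.4·19.0) = 9.500×10^-4 K/W
  R_castable refractory = L/(kA) = 0.0496/(0.694·19.0) = 0.003762 K/W
  R_fireclay brick = L/(kA) = 0.219/(0.977·19.0) = 0.01180 K/W
  R_conv,out = 1/(hA) = 1/(7.21·19.0) = 0.007300 K/W
ΣR = 9.500×10^-4 + 0.003762 + 0.01180 + 0.007300 = 0.02381 K/W
Q = ΔT/ΣR = (975 °C − 42.9 °C)/0.02381 = 39100 W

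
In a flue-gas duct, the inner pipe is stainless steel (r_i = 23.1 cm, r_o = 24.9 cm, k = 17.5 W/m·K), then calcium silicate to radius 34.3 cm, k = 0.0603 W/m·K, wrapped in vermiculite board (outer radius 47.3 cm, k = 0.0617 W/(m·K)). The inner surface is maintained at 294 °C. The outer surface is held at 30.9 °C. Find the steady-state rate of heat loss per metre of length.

Q' = 157 W/m

Series thermal resistances, inner to outer:
  R'_stainless steel = ln(0.249/0.231)/(2πk) = 0.07504/(2π·17.5) = 6.824×10^-4 m·K/W
  R'_calcium silicate = ln(0.343/0.249)/(2πk) = 0.3203/(2π·0.0603) = 0.8453 m·K/W
  R'_vermiculite board = ln(0.473/0.343)/(2πk) = 0.3214/(2π·0.0617) = 0.8290 m·K/W
ΣR = 6.824×10^-4 + 0.8453 + 0.8290 = 1.675 m·K/W
Q' = ΔT/ΣR = (294 °C − 30.9 °C)/1.675 = 157 W/m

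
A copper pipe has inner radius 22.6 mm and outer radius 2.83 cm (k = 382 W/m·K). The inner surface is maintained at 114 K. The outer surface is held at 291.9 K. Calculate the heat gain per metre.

Q' = 2πk·ΔT/ln(r₂/r₁) = 2π × 382 × 177.9 / ln(0.0283/0.0226) = 1.90×10^6 W/m

Q' = 1.90×10^6 W/m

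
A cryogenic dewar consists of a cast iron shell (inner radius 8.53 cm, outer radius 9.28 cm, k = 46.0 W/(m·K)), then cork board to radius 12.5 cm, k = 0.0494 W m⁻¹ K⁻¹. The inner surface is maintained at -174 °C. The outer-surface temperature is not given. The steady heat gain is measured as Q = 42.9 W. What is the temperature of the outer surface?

Sum the resistances:
  R_cast iron = (1/0.0853 − 1/0.0928)/(4πk) = 0.9475/(4π·46.0) = 0.001639 K/W
  R_cork board = (1/0.0928 − 1/0.125)/(4πk) = 2.776/(4π·0.0494) = 4.472 K/W
ΣR = 4.473 K/W
ΔT = Q·ΣR = 42.9 × 4.473 = 191.9 K
Heat flows inward, so T_out = T_in + ΔT = -174 + 191.9 = 17.9 °C

T_out = 17.9 °C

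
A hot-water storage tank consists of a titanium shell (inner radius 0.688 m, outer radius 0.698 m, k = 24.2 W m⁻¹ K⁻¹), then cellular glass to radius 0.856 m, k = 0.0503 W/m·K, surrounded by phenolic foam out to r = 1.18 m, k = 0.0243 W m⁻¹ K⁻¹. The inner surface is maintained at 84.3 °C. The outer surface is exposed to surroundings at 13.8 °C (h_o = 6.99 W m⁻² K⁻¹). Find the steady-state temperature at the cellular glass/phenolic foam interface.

Series thermal resistances, inner to outer:
  R_titanium = (1/0.688 − 1/0.698)/(4πk) = 0.02082/(4π·24.2) = 6.847×10^-5 K/W
  R_cellular glass = (1/0.698 − 1/0.856)/(4πk) = 0.2644/(4π·0.0503) = 0.4184 K/W
  R_phenolic foam = (1/0.856 − 1/1.18)/(4πk) = 0.3208/(4π·0.0243) = 1.050 K/W
  R_conv,out = 1/(4πr²h) = 1/(4π·1.18²·6.99) = 0.008176 K/W
ΣR = 6.847×10^-5 + 0.4184 + 1.050 + 0.008176 = 1.477 K/W
Q = ΔT/ΣR = (84.3 °C − 13.8 °C)/1.477 = 47.73 W
From the inner boundary to the cellular glass/phenolic foam interface, ΣR_partial = 0.4185 K/W.
T_interface = T_in − Q·ΣR_partial = 84.3 °C − (47.73)(0.4185) = 64.3 °C

T = 64.3 °C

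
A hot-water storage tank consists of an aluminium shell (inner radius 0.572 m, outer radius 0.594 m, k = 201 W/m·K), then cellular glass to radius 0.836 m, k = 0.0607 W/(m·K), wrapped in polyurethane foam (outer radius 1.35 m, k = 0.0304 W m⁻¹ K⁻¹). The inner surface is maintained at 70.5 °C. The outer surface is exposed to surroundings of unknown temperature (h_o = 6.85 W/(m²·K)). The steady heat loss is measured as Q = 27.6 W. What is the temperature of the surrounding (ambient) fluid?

Series resistances:
  R_aluminium = (1/0.572 − 1/0.594)/(4πk) = 0.06475/(4π·201) = 2.564×10^-5 K/W
  R_cellular glass = (1/0.594 − 1/0.836)/(4πk) = 0.4873/(4π·0.0607) = 0.6389 K/W
  R_polyurethane foam = (1/0.836 − 1/1.35)/(4πk) = 0.4554/(4π·0.0304) = 1.192 K/W
  R_conv,out = 1/(4πr²h) = 1/(4π·1.35²·6.85) = 0.006374 K/W
ΣR = 1.837 K/W
ΔT = Q·ΣR = 27.6 × 1.837 = 50.70 K
Heat flows outward, so T_out = T_in − ΔT = 70.5 − 50.70 = 19.8 °C

T_out = 19.8 °C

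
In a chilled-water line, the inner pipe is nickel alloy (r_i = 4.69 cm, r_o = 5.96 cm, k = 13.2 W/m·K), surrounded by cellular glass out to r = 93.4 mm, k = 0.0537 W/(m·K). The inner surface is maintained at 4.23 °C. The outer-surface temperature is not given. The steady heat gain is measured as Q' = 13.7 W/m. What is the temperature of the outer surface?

Sum the resistances:
  R'_nickel alloy = ln(0.0596/0.0469)/(2πk) = 0.2396/(2π·13.2) = 0.002889 m·K/W
  R'_cellular glass = ln(0.0934/0.0596)/(2πk) = 0.4492/(2π·0.0537) = 1.331 m·K/W
ΣR = 1.334 m·K/W
ΔT = Q'·ΣR = 13.7 × 1.334 = 18.28 K
Heat flows inward, so T_out = T_in + ΔT = 4.23 + 18.28 = 22.5 °C

T_out = 22.5 °C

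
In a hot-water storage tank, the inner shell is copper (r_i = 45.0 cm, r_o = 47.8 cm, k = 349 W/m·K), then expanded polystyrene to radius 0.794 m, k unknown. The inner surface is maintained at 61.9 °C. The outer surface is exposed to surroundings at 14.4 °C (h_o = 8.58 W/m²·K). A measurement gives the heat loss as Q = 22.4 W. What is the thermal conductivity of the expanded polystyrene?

k = 0.0315 W/m·K

ΣR = ΔT/Q = |61.9 − 14.4|/22.4 = 2.121 K/W
Known resistances:
  R_copper = (1/0.450 − 1/0.478)/(4πk) = 0.1302/(4π·349) = 2.968×10^-5 K/W
  R_conv,out = 1/(4πr²h) = 1/(4π·0.794²·8.58) = 0.01471 K/W
R_expanded polystyrene = ΣR − ΣR_known = 2.121 − 0.01474 = 2.106 K/W
(1/r₁−1/r₂)/(4πk) = 2.106 ⇒ k = 0.8326/(4π·2.106) = 0.0315 W/m·K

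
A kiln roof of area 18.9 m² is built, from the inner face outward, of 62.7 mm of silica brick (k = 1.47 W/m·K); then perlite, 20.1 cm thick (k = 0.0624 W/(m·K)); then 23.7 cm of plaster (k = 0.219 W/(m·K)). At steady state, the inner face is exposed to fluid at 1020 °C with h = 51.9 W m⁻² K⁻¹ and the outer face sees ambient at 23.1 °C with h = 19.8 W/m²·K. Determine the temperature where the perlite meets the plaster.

T = 279 °C

Treat each layer as a resistance in series:
  R_conv,in = 1/(hA) = 1/(51.9·18.9) = 0.001019 K/W
  R_silica brick = L/(kA) = 0.0627/(1.47·18.9) = 0.002257 K/W
  R_perlite = L/(kA) = 0.201/(0.0624·18.9) = 0.1704 K/W
  R_plaster = L/(kA) = 0.237/(0.219·18.9) = 0.05726 K/W
  R_conv,out = 1/(hA) = 1/(19.8·18.9) = 0.002672 K/W
ΣR = 0.001019 + 0.002257 + 0.1704 + 0.05726 + 0.002672 = 0.2336 K/W
Q = ΔT/ΣR = (1020 °C − 23.1 °C)/0.2336 = 4268 W
From the inner boundary to the perlite/plaster interface, ΣR_partial = 0.1737 K/W.
T_interface = T_in − Q·ΣR_partial = 1020 °C − (4268)(0.1737) = 279 °C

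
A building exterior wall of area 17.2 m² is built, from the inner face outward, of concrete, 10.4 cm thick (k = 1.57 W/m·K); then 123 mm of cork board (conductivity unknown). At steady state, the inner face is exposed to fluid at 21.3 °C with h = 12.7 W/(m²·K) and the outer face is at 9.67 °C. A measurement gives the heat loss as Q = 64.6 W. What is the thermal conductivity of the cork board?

k = 0.0417 W/m·K

ΣR = ΔT/Q = |21.3 − 9.67|/64.6 = 0.1800 K/W
Known resistances:
  R_conv,in = 1/(hA) = 1/(12.7·17.2) = 0.004578 K/W
  R_concrete = L/(kA) = 0.104/(1.57·17.2) = 0.003851 K/W
R_cork board = ΣR − ΣR_known = 0.1800 − 0.008429 = 0.1716 K/W
L/(kA) = 0.1716 ⇒ k = 0.123/(0.1716·17.2) = 0.0417 W/m·K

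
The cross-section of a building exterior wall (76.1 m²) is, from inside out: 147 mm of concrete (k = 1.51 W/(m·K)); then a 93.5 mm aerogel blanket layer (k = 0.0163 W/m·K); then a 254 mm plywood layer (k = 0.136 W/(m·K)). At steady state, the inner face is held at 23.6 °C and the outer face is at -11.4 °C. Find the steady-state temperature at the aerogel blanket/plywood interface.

T = -2.91 °C

Resistance network (inner→outer):
  R_concrete = L/(kA) = 0.147/(1.51·76.1) = 0.001279 K/W
  R_aerogel blanket = L/(kA) = 0.0935/(0.0163·76.1) = 0.07538 K/W
  R_plywood = L/(kA) = 0.254/(0.136·76.1) = 0.02454 K/W
ΣR = 0.001279 + 0.07538 + 0.02454 = 0.1012 K/W
Q = ΔT/ΣR = (23.6 °C − -11.4 °C)/0.1012 = 345.8 W
From the inner boundary to the aerogel blanket/plywood interface, ΣR_partial = 0.07666 K/W.
T_interface = T_in − Q·ΣR_partial = 23.6 °C − (345.8)(0.07666) = -2.91 °C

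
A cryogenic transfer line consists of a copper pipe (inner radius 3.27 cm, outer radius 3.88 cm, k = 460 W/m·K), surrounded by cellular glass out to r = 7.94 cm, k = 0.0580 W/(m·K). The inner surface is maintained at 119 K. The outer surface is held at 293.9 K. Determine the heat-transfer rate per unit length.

Treat each layer as a resistance in series:
  R'_copper = ln(0.0388/0.0327)/(2πk) = 0.1710/(2π·460) = 5.918×10^-5 m·K/W
  R'_cellular glass = ln(0.0794/0.0388)/(2πk) = 0.7161/(2π·0.0580) = 1.965 m·K/W
ΣR = 5.918×10^-5 + 1.965 = 1.965 m·K/W
Q' = ΔT/ΣR = (119 K − 293.9 K)/1.965 = -89.0 W/m
(Negative Q' ⇒ heat flows inward; heat gain = 89.0 W/m.)

Q' = 89.0 W/m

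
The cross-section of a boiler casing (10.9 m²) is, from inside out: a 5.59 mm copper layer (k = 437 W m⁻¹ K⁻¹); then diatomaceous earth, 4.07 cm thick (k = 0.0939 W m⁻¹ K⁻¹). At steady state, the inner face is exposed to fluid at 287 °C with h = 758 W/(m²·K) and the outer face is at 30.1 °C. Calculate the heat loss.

Series thermal resistances, inner to outer:
  R_conv,in = 1/(hA) = 1/(758·10.9) = 1.210×10^-4 K/W
  R_copper = L/(kA) = 0.00559/(437·10.9) = 1.174×10^-6 K/W
  R_diatomaceous earth = L/(kA) = 0.0407/(0.0939·10.9) = 0.03977 K/W
ΣR = 1.210×10^-4 + 1.174×10^-6 + 0.03977 = 0.03989 K/W
Q = ΔT/ΣR = (287 °C − 30.1 °C)/0.03989 = 6440 W

Q = 6.44 kW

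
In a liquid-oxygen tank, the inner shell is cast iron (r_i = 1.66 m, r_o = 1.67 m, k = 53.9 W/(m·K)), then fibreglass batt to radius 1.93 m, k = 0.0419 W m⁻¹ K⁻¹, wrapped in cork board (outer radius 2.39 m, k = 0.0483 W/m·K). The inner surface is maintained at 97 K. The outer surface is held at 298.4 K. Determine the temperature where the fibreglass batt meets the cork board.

T = 194.2 K

Resistance network (inner→outer):
  R_cast iron = (1/1.66 − 1/1.67)/(4πk) = 0.003607/(4π·53.9) = 5.326×10^-6 K/W
  R_fibreglass batt = (1/1.67 − 1/1.93)/(4πk) = 0.08067/(4π·0.0419) = 0.1532 K/W
  R_cork board = (1/1.93 − 1/2.39)/(4πk) = 0.09972/(4π·0.0483) = 0.1643 K/W
ΣR = 5.326×10^-6 + 0.1532 + 0.1643 = 0.3175 K/W
Q = ΔT/ΣR = (97 K − 298.4 K)/0.3175 = -634.3 W
From the inner boundary to the fibreglass batt/cork board interface, ΣR_partial = 0.1532 K/W.
T_interface = T_in − Q·ΣR_partial = 97 K − (-634.3)(0.1532) = 194.2 K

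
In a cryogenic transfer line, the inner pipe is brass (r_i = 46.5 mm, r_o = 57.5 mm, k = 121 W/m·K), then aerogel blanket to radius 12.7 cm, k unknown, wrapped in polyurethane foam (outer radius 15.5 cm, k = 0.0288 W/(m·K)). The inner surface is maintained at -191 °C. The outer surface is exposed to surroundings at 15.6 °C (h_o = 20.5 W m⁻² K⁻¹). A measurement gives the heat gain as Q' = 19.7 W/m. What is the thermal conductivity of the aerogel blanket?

ΣR = ΔT/Q' = |-191 − 15.6|/19.7 = 10.49 m·K/W
Known resistances:
  R'_brass = ln(0.0575/0.0465)/(2πk) = 0.2123/(2π·121) = 2.793×10^-4 m·K/W
  R'_polyurethane foam = ln(0.155/0.127)/(2πk) = 0.1992/(2π·0.0288) = 1.101 m·K/W
  R'_conv,out = 1/(2πr h) = 1/(2π·0.155·20.5) = 0.05009 m·K/W
R_aerogel blanket = ΣR − ΣR_known = 10.49 − 1.151 = 9.339 m·K/W
ln(r₂/r₁)/(2πk) = 9.339 ⇒ k = 0.7924/(2π·9.339) = 0.0135 W/m·K

k = 0.0135 W/m·K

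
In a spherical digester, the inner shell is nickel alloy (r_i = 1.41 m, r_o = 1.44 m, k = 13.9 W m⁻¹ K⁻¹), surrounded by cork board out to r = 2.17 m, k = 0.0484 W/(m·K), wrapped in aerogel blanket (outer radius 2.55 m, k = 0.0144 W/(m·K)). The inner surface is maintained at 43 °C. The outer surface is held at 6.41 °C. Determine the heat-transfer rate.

Treat each layer as a resistance in series:
  R_nickel alloy = (1/1.41 − 1/1.44)/(4πk) = 0.01478/(4π·13.9) = 8.459×10^-5 K/W
  R_cork board = (1/1.44 − 1/2.17)/(4πk) = 0.2336/(4π·0.0484) = 0.3841 K/W
  R_aerogel blanket = (1/2.17 − 1/2.55)/(4πk) = 0.06867/(4π·0.0144) = 0.3795 K/W
ΣR = 8.459×10^-5 + 0.3841 + 0.3795 = 0.7637 K/W
Q = ΔT/ΣR = (43 °C − 6.41 °C)/0.7637 = 47.9 W

Q = 47.9 W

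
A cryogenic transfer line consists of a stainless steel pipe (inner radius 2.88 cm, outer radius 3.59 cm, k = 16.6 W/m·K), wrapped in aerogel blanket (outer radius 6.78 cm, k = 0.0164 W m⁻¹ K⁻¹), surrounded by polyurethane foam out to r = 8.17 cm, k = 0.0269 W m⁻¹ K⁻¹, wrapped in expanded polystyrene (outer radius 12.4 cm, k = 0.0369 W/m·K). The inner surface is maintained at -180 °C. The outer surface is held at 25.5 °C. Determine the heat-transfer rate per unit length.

Q' = 22.6 W/m

Treat each layer as a resistance in series:
  R'_stainless steel = ln(0.0359/0.0288)/(2πk) = 0.2204/(2π·16.6) = 0.002113 m·K/W
  R'_aerogel blanket = ln(0.0678/0.0359)/(2πk) = 0.6358/(2π·0.0164) = 6.170 m·K/W
  R'_polyurethane foam = ln(0.0817/0.0678)/(2πk) = 0.1865/(2π·0.0269) = 1.103 m·K/W
  R'_expanded polystyrene = ln(0.124/0.0817)/(2πk) = 0.4172/(2π·0.0369) = 1.800 m·K/W
ΣR = 0.002113 + 6.170 + 1.103 + 1.800 = 9.075 m·K/W
Q' = ΔT/ΣR = (-180 °C − 25.5 °C)/9.075 = -22.6 W/m
(Negative Q' ⇒ heat flows inward; heat gain = 22.6 W/m.)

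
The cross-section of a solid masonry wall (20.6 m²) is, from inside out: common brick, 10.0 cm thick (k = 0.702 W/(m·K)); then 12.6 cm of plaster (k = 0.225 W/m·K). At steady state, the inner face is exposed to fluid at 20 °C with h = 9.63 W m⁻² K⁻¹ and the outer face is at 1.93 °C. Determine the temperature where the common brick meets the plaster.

T = 14.5 °C

Resistance network (inner→outer):
  R_conv,in = 1/(hA) = 1/(9.63·20.6) = 0.005041 K/W
  R_common brick = L/(kA) = 0.100/(0.702·20.6) = 0.006915 K/W
  R_plaster = L/(kA) = 0.126/(0.225·20.6) = 0.02718 K/W
ΣR = 0.005041 + 0.006915 + 0.02718 = 0.03914 K/W
Q = ΔT/ΣR = (20 °C − 1.93 °C)/0.03914 = 461.7 W
From the inner boundary to the common brick/plaster interface, ΣR_partial = 0.01196 K/W.
T_interface = T_in − Q·ΣR_partial = 20 °C − (461.7)(0.01196) = 14.5 °C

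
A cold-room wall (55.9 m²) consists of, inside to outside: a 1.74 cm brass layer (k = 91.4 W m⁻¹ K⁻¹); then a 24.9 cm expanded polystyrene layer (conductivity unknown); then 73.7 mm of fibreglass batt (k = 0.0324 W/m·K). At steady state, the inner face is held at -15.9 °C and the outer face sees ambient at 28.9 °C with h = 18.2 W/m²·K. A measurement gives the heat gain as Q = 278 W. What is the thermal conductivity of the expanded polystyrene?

ΣR = ΔT/Q = |-15.9 − 28.9|/278 = 0.1612 K/W
Known resistances:
  R_brass = L/(kA) = 0.0174/(91.4·55.9) = 3.406×10^-6 K/W
  R_fibreglass batt = L/(kA) = 0.0737/(0.0324·55.9) = 0.04069 K/W
  R_conv,out = 1/(hA) = 1/(18.2·55.9) = 9.829×10^-4 K/W
R_expanded polystyrene = ΣR − ΣR_known = 0.1612 − 0.04168 = 0.1195 K/W
L/(kA) = 0.1195 ⇒ k = 0.249/(0.1195·55.9) = 0.0373 W/m·K

k = 0.0373 W/m·K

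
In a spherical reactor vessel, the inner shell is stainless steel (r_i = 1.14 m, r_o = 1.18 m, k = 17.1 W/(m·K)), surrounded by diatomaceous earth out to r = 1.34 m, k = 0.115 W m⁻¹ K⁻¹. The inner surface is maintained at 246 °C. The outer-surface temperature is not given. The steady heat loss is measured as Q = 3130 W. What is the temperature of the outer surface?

Sum the resistances:
  R_stainless steel = (1/1.14 − 1/1.18)/(4πk) = 0.02974/(4π·17.1) = 1.384×10^-4 K/W
  R_diatomaceous earth = (1/1.18 − 1/1.34)/(4πk) = 0.1012/(4π·0.115) = 0.07002 K/W
ΣR = 0.07016 K/W
ΔT = Q·ΣR = 3130 × 0.07016 = 219.6 K
Heat flows outward, so T_out = T_in − ΔT = 246 − 219.6 = 26.4 °C

T_out = 26.4 °C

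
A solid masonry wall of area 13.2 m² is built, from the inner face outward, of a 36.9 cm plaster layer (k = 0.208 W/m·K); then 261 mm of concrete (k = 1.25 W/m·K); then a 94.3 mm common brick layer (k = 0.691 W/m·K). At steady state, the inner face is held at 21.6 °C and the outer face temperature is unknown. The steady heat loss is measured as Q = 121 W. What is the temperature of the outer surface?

T_out = 2.17 °C

Sum the resistances:
  R_plaster = L/(kA) = 0.369/(0.208·13.2) = 0.1344 K/W
  R_concrete = L/(kA) = 0.261/(1.25·13.2) = 0.01582 K/W
  R_common brick = L/(kA) = 0.0943/(0.691·13.2) = 0.01034 K/W
ΣR = 0.1606 K/W
ΔT = Q·ΣR = 121 × 0.1606 = 19.43 K
Heat flows outward, so T_out = T_in − ΔT = 21.6 − 19.43 = 2.17 °C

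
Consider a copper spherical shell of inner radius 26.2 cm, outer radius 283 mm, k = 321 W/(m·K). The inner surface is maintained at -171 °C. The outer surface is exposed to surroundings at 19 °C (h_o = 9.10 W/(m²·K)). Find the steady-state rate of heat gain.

Resistance network (inner→outer):
  R_copper = (1/0.262 − 1/0.283)/(4πk) = 0.2832/(4π·321) = 7.021×10^-5 K/W
  R_conv,out = 1/(4πr²h) = 1/(4π·0.283²·9.10) = 0.1092 K/W
ΣR = 7.021×10^-5 + 0.1092 = 0.1093 K/W
Q = ΔT/ΣR = (-171 °C − 19 °C)/0.1093 = -1740 W
(Negative Q ⇒ heat flows inward; heat gain = 1740 W.)

Q = 1740 W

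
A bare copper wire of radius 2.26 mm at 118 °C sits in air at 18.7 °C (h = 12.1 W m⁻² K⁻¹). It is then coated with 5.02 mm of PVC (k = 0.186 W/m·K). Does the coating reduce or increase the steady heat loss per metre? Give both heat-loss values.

Critical radius for a cylinder: r_cr = k/h = 0.0154 m = 1.54 cm.
Outer radius after coating: r₂ = 0.00226 + 0.00502 = 0.00728 m.
Since r₁ < r_cr and r₂ ≤ r_cr, the coating moves toward the maximum at r_cr — heat loss rises.
Bare: R = 1/(2πr₁h) = 5.820 m·K/W; Q = 99.3/5.820 = 17.1 W/m.
Coated: R = R_cond + R_conv = 2.808 m·K/W; Q = 99.3/2.808 = 35.4 W/m.

increases: 17.1 → 35.4 W/m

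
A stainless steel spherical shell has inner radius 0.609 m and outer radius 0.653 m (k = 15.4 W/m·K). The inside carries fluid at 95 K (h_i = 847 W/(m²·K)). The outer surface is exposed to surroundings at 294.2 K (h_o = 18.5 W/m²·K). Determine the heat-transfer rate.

Resistance network (inner→outer):
  R_conv,in = 1/(4πr²h) = 1/(4π·0.609²·847) = 2.533×10^-4 K/W
  R_stainless steel = (1/0.609 − 1/0.653)/(4πk) = 0.1106/(4π·15.4) = 5.717×10^-4 K/W
  R_conv,out = 1/(4πr²h) = 1/(4π·0.653²·18.5) = 0.01009 K/W
ΣR = 2.533×10^-4 + 5.717×10^-4 + 0.01009 = 0.01091 K/W
Q = ΔT/ΣR = (95 K − 294.2 K)/0.01091 = -18300 W
(Negative Q ⇒ heat flows inward; heat gain = 18300 W.)

Q = 18300 W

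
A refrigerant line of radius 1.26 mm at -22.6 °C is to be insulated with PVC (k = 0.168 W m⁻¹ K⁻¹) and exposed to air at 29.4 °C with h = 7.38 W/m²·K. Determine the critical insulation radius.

For a cylinder, r_cr = k_ins/h = 0.168/7.38 = 0.0228 m = 2.28 cm

r_cr = 2.28 cm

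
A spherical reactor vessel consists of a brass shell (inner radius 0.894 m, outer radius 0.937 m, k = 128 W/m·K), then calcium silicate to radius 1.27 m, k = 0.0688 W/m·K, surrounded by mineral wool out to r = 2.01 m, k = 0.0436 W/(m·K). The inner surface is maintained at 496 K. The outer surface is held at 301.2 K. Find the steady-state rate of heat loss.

Resistance network (inner→outer):
  R_brass = (1/0.894 − 1/0.937)/(4πk) = 0.05133/(4π·128) = 3.191×10^-5 K/W
  R_calcium silicate = (1/0.937 − 1/1.27)/(4πk) = 0.2798/(4π·0.0688) = 0.3237 K/W
  R_mineral wool = (1/1.27 − 1/2.01)/(4πk) = 0.2899/(4π·0.0436) = 0.5291 K/W
ΣR = 3.191×10^-5 + 0.3237 + 0.5291 = 0.8528 K/W
Q = ΔT/ΣR = (496 K − 301.2 K)/0.8528 = 228 W

Q = 228 W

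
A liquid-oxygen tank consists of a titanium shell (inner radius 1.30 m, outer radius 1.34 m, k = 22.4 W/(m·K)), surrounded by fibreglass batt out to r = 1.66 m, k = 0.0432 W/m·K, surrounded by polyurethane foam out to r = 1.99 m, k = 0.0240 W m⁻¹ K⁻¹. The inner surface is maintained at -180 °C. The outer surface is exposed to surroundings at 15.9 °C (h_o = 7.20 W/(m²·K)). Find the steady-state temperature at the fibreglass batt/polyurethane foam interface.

T = -93.3 °C

Resistance network (inner→outer):
  R_titanium = (1/1.30 − 1/1.34)/(4πk) = 0.02296/(4π·22.4) = 8.157×10^-5 K/W
  R_fibreglass batt = (1/1.34 − 1/1.66)/(4πk) = 0.1439/(4π·0.0432) = 0.2650 K/W
  R_polyurethane foam = (1/1.66 − 1/1.99)/(4πk) = 0.09990/(4π·0.0240) = 0.3312 K/W
  R_conv,out = 1/(4πr²h) = 1/(4π·1.99²·7.20) = 0.002791 K/W
ΣR = 8.157×10^-5 + 0.2650 + 0.3312 + 0.002791 = 0.5991 K/W
Q = ΔT/ΣR = (-180 °C − 15.9 °C)/0.5991 = -327.0 W
From the inner boundary to the fibreglass batt/polyurethane foam interface, ΣR_partial = 0.2651 K/W.
T_interface = T_in − Q·ΣR_partial = -180 °C − (-327.0)(0.2651) = -93.3 °C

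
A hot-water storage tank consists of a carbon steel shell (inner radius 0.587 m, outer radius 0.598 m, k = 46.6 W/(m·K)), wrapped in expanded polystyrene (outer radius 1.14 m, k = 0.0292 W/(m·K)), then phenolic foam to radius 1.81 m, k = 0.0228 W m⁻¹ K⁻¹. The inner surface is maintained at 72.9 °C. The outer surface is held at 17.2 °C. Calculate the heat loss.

Resistance network (inner→outer):
  R_carbon steel = (1/0.587 − 1/0.598)/(4πk) = 0.03134/(4π·46.6) = 5.351×10^-5 K/W
  R_expanded polystyrene = (1/0.598 − 1/1.14)/(4πk) = 0.7950/(4π·0.0292) = 2.167 K/W
  R_phenolic foam = (1/1.14 − 1/1.81)/(4πk) = 0.3247/(4π·0.0228) = 1.133 K/W
ΣR = 5.351×10^-5 + 2.167 + 1.133 = 3.300 K/W
Q = ΔT/ΣR = (72.9 °C − 17.2 °C)/3.300 = 16.9 W

Q = 16.9 W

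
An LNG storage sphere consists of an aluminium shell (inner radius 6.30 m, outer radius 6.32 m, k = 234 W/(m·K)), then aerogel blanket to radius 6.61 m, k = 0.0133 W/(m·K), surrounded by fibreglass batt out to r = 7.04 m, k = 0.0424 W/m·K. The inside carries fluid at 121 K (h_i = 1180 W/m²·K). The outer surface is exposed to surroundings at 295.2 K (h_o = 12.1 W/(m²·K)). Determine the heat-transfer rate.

Q = 2.95 kW

Treat each layer as a resistance in series:
  R_conv,in = 1/(4πr²h) = 1/(4π·6.30²·1180) = 1.699×10^-6 K/W
  R_aluminium = (1/6.30 − 1/6.32)/(4πk) = 5.023×10^-4/(4π·234) = 1.708×10^-7 K/W
  R_aerogel blanket = (1/6.32 − 1/6.61)/(4πk) = 0.006942/(4π·0.0133) = 0.04154 K/W
  R_fibreglass batt = (1/6.61 − 1/7.04)/(4πk) = 0.009240/(4π·0.0424) = 0.01734 K/W
  R_conv,out = 1/(4πr²h) = 1/(4π·7.04²·12.1) = 1.327×10^-4 K/W
ΣR = 1.699×10^-6 + 1.708×10^-7 + 0.04154 + 0.01734 + 1.327×10^-4 = 0.05901 K/W
Q = ΔT/ΣR = (121 K − 295.2 K)/0.05901 = -2950 W
(Negative Q ⇒ heat flows inward; heat gain = 2950 W.)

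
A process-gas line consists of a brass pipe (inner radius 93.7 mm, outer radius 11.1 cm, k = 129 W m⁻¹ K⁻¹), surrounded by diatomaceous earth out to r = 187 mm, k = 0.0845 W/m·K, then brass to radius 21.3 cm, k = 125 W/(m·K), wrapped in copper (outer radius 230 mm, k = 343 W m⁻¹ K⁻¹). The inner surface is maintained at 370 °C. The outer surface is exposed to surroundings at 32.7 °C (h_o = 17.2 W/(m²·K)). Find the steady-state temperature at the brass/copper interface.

T = 46.0 °C

Resistance network (inner→outer):
  R'_brass = ln(0.111/0.0937)/(2πk) = 0.1694/(2π·129) = 2.090×10^-4 m·K/W
  R'_diatomaceous earth = ln(0.187/0.111)/(2πk) = 0.5216/(2π·0.0845) = 0.9824 m·K/W
  R'_brass = ln(0.213/0.187)/(2πk) = 0.1302/(2π·125) = 1.658×10^-4 m·K/W
  R'_copper = ln(0.230/0.213)/(2πk) = 0.07679/(2π·343) = 3.563×10^-5 m·K/W
  R'_conv,out = 1/(2πr h) = 1/(2π·0.230·17.2) = 0.04023 m·K/W
ΣR = 2.090×10^-4 + 0.9824 + 1.658×10^-4 + 3.563×10^-5 + 0.04023 = 1.023 m·K/W
Q' = ΔT/ΣR = (370 °C − 32.7 °C)/1.023 = 329.7 W/m
From the inner boundary to the brass/copper interface, ΣR_partial = 0.9828 m·K/W.
T_interface = T_in − Q'·ΣR_partial = 370 °C − (329.7)(0.9828) = 46.0 °C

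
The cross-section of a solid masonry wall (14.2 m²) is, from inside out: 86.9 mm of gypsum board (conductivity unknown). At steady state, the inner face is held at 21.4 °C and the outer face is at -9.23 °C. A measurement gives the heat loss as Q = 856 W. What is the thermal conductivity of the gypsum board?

k = 0.171 W/m·K

ΣR = ΔT/Q = |21.4 − -9.23|/856 = 0.03578 K/W
L/(kA) = 0.03578 ⇒ k = 0.0869/(0.03578·14.2) = 0.171 W/m·K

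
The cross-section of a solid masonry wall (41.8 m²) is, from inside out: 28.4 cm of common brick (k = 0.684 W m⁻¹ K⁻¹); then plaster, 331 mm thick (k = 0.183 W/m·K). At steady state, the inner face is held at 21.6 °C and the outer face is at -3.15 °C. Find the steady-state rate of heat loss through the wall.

Q = 465 W

Resistance network (inner→outer):
  R_common brick = L/(kA) = 0.284/(0.684·41.8) = 0.009933 K/W
  R_plaster = L/(kA) = 0.331/(0.183·41.8) = 0.04327 K/W
ΣR = 0.009933 + 0.04327 = 0.05320 K/W
Q = ΔT/ΣR = (21.6 °C − -3.15 °C)/0.05320 = 465 W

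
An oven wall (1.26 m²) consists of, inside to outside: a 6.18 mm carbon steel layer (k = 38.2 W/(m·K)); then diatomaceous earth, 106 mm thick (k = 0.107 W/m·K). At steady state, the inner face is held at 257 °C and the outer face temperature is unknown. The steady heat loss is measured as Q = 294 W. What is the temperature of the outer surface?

T_out = 25.8 °C

Series resistances:
  R_carbon steel = L/(kA) = 0.00618/(38.2·1.26) = 1.284×10^-4 K/W
  R_diatomaceous earth = L/(kA) = 0.106/(0.107·1.26) = 0.7862 K/W
ΣR = 0.7864 K/W
ΔT = Q·ΣR = 294 × 0.7864 = 231.2 K
Heat flows outward, so T_out = T_in − ΔT = 257 − 231.2 = 25.8 °C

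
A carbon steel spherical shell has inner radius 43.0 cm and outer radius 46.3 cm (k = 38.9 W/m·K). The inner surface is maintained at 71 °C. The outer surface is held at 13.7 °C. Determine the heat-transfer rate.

Q = 1.69×10^5 W

Q = 4πk·ΔT/(1/r₁ − 1/r₂) = 4π × 38.9 × 57.3 / (1/0.430 − 1/0.463) = 1.69×10^5 W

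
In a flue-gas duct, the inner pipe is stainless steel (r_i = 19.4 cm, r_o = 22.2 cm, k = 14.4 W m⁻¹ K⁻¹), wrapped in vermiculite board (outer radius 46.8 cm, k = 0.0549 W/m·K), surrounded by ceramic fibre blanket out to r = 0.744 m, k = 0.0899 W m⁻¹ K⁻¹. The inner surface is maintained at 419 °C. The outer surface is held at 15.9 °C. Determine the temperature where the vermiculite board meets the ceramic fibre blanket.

T = 127 °C

Series thermal resistances, inner to outer:
  R'_stainless steel = ln(0.222/0.194)/(2πk) = 0.1348/(2π·14.4) = 0.001490 m·K/W
  R'_vermiculite board = ln(0.468/0.222)/(2πk) = 0.7458/(2π·0.0549) = 2.162 m·K/W
  R'_ceramic fibre blanket = ln(0.744/0.468)/(2πk) = 0.4636/(2π·0.0899) = 0.8207 m·K/W
ΣR = 0.001490 + 2.162 + 0.8207 = 2.984 m·K/W
Q' = ΔT/ΣR = (419 °C − 15.9 °C)/2.984 = 135.1 W/m
From the inner boundary to the vermiculite board/ceramic fibre blanket interface, ΣR_partial = 2.163 m·K/W.
T_interface = T_in − Q'·ΣR_partial = 419 °C − (135.1)(2.163) = 127 °C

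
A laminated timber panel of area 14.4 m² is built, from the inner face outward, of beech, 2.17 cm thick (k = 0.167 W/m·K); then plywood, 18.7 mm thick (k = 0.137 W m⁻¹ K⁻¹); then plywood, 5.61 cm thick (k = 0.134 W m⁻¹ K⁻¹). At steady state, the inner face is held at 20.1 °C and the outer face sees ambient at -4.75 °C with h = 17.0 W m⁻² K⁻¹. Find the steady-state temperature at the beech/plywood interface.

Series thermal resistances, inner to outer:
  R_beech = L/(kA) = 0.0217/(0.167·14.4) = 0.009024 K/W
  R_plywood = L/(kA) = 0.0187/(0.137·14.4) = 0.009479 K/W
  R_plywood = L/(kA) = 0.0561/(0.134·14.4) = 0.02907 K/W
  R_conv,out = 1/(hA) = 1/(17.0·14.4) = 0.004085 K/W
ΣR = 0.009024 + 0.009479 + 0.02907 + 0.004085 = 0.05166 K/W
Q = ΔT/ΣR = (20.1 °C − -4.75 °C)/0.05166 = 481.0 W
From the inner boundary to the beech/plywood interface, ΣR_partial = 0.009024 K/W.
T_interface = T_in − Q·ΣR_partial = 20.1 °C − (481.0)(0.009024) = 15.8 °C

T = 15.8 °C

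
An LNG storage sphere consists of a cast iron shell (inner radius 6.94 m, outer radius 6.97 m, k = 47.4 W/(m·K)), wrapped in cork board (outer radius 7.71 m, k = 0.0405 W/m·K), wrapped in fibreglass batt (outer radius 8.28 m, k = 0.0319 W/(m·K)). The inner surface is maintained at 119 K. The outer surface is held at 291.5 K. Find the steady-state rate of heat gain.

Resistance network (inner→outer):
  R_cast iron = (1/6.94 − 1/6.97)/(4πk) = 6.202×10^-4/(4π·47.4) = 1.041×10^-6 K/W
  R_cork board = (1/6.97 − 1/7.71)/(4πk) = 0.01377/(4π·0.0405) = 0.02706 K/W
  R_fibreglass batt = (1/7.71 − 1/8.28)/(4πk) = 0.008929/(4π·0.0319) = 0.02227 K/W
ΣR = 1.041×10^-6 + 0.02706 + 0.02227 = 0.04933 K/W
Q = ΔT/ΣR = (119 K − 291.5 K)/0.04933 = -3500 W
(Negative Q ⇒ heat flows inward; heat gain = 3500 W.)

Q = 3.50 kW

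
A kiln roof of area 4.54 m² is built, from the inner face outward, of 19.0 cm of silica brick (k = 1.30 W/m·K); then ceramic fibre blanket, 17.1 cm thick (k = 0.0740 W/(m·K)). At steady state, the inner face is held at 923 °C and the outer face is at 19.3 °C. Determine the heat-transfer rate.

Series thermal resistances, inner to outer:
  R_silica brick = L/(kA) = 0.190/(1.30·4.54) = 0.03219 K/W
  R_ceramic fibre blanket = L/(kA) = 0.171/(0.0740·4.54) = 0.5090 K/W
ΣR = 0.03219 + 0.5090 = 0.5412 K/W
Q = ΔT/ΣR = (923 °C − 19.3 °C)/0.5412 = 1670 W

Q = 1670 W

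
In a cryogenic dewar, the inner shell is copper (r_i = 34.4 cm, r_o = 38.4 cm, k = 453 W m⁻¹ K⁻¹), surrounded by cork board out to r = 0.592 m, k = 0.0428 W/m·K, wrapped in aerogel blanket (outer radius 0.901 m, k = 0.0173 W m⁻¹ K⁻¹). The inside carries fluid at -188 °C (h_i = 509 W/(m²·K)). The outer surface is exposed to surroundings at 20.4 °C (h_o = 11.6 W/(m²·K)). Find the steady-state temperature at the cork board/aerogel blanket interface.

T = -107 °C

Series thermal resistances, inner to outer:
  R_conv,in = 1/(4πr²h) = 1/(4π·0.344²·509) = 0.001321 K/W
  R_copper = (1/0.344 − 1/0.384)/(4πk) = 0.3028/(4π·453) = 5.319×10^-5 K/W
  R_cork board = (1/0.384 − 1/0.592)/(4πk) = 0.9150/(4π·0.0428) = 1.701 K/W
  R_aerogel blanket = (1/0.592 − 1/0.901)/(4πk) = 0.5793/(4π·0.0173) = 2.665 K/W
  R_conv,out = 1/(4πr²h) = 1/(4π·0.901²·11.6) = 0.008451 K/W
ΣR = 0.001321 + 5.319×10^-5 + 1.701 + 2.665 + 0.008451 = 4.376 K/W
Q = ΔT/ΣR = (-188 °C − 20.4 °C)/4.376 = -47.62 W
From the inner boundary to the cork board/aerogel blanket interface, ΣR_partial = 1.702 K/W.
T_interface = T_in − Q·ΣR_partial = -188 °C − (-47.62)(1.702) = -107 °C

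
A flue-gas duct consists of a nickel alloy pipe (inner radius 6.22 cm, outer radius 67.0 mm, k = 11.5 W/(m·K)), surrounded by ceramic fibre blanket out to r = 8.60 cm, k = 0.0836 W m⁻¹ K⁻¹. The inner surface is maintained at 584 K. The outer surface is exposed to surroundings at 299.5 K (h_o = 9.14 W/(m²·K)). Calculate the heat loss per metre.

Treat each layer as a resistance in series:
  R'_nickel alloy = ln(0.0670/0.0622)/(2πk) = 0.07434/(2π·11.5) = 0.001029 m·K/W
  R'_ceramic fibre blanket = ln(0.0860/0.0670)/(2πk) = 0.2497/(2π·0.0836) = 0.4753 m·K/W
  R'_conv,out = 1/(2πr h) = 1/(2π·0.0860·9.14) = 0.2025 m·K/W
ΣR = 0.001029 + 0.4753 + 0.2025 = 0.6788 m·K/W
Q' = ΔT/ΣR = (584 K − 299.5 K)/0.6788 = 419 W/m

Q' = 419 W/m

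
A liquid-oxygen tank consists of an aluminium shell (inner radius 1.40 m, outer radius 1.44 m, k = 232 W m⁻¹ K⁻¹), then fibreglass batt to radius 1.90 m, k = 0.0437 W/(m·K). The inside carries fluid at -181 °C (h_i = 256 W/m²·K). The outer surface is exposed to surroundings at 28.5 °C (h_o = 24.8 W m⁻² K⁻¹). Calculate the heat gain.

Q = 682 W

Treat each layer as a resistance in series:
  R_conv,in = 1/(4πr²h) = 1/(4π·1.40²·256) = 1.586×10^-4 K/W
  R_aluminium = (1/1.40 − 1/1.44)/(4πk) = 0.01984/(4π·232) = 6.806×10^-6 K/W
  R_fibreglass batt = (1/1.44 − 1/1.90)/(4πk) = 0.1681/(4π·0.0437) = 0.3062 K/W
  R_conv,out = 1/(4πr²h) = 1/(4π·1.90²·24.8) = 8.889×10^-4 K/W
ΣR = 1.586×10^-4 + 6.806×10^-6 + 0.3062 + 8.889×10^-4 = 0.3073 K/W
Q = ΔT/ΣR = (-181 °C − 28.5 °C)/0.3073 = -682 W
(Negative Q ⇒ heat flows inward; heat gain = 682 W.)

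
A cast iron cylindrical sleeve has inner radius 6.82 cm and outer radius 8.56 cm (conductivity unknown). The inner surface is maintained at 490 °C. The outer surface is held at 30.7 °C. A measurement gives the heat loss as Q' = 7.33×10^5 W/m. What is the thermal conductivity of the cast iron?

k = 57.7 W/m·K

ΣR = ΔT/Q' = |490 − 30.7|/7.33×10^5 = 6.266×10^-4 m·K/W
ln(r₂/r₁)/(2πk) = 6.266×10^-4 ⇒ k = 0.2272/(2π·6.266×10^-4) = 57.7 W/m·K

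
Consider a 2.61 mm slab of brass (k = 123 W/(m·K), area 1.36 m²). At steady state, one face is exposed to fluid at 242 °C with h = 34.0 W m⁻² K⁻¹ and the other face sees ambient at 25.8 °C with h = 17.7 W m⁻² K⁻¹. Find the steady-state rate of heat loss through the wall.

Q = 3420 W

Treat each layer as a resistance in series:
  R_conv,in = 1/(hA) = 1/(34.0·1.36) = 0.02163 K/W
  R_brass = L/(kA) = 0.00261/(123·1.36) = 1.560×10^-5 K/W
  R_conv,out = 1/(hA) = 1/(17.7·1.36) = 0.04154 K/W
ΣR = 0.02163 + 1.560×10^-5 + 0.04154 = 0.06319 K/W
Q = ΔT/ΣR = (242 °C − 25.8 °C)/0.06319 = 3420 W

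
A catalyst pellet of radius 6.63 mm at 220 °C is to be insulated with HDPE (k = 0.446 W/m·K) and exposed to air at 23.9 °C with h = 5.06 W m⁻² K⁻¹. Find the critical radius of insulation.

r_cr = 17.6 cm

For a sphere, r_cr = 2k_ins/h = 2·0.446/5.06 = 0.176 m = 17.6 cm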